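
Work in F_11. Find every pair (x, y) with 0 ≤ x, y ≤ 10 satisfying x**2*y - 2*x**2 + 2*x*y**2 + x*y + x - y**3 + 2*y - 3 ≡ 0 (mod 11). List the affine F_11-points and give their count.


Affine F_11-points: {(2, 6), (3, 5), (3, 6), (4, 4), (4, 5), (4, 10), (5, 4), (6, 7), (6, 8), (8, 7)}; count = 10.

For each of the 121 pairs (x, y) ∈ F_11², evaluate f(x, y) mod 11. Record the zeros.
  x = 0: [0↦8, 1↦9, 2↦4, 3↦9, 4↦7, 5↦3, 6↦2, 7↦9, 8↦7, 9↦1, 10↦7]  zeros at y ∈ ∅
  x = 1: [0↦7, 1↦1, 2↦4, 3↦10, 4↦2, 5↦7, 6↦8, 7↦10, 8↦7, 9↦4, 10↦6]  zeros at y ∈ ∅
  x = 2: [0↦2, 1↦2, 2↦4, 3↦2, 4↦1, 5↦6, 6↦0, 7↦10, 8↦8, 9↦10, 10↦10]  zeros at y ∈ {6}
  x = 3: [0↦4, 1↦1, 2↦4, 3↦7, 4↦4, 5↦0, 6↦0, 7↦9, 8↦10, 9↦8, 10↦8]  zeros at y ∈ {5, 6}
  x = 4: [0↦2, 1↦9, 2↦4, 3↦3, 4↦0, 5↦0, 6↦8, 7↦7, 8↦2, 9↦9, 10↦0]  zeros at y ∈ {4, 5, 10}
  x = 5: [0↦7, 1↦4, 2↦4, 3↦1, 4↦0, 5↦6, 6↦2, 7↦4, 8↦6, 9↦2, 10↦8]  zeros at y ∈ {4}
  x = 6: [0↦8, 1↦8, 2↦4, 3↦1, 4↦4, 5↦7, 6↦4, 7↦0, 8↦0, 9↦9, 10↦10]  zeros at y ∈ {7, 8}
  x = 7: [0↦5, 1↦10, 2↦4, 3↦3, 4↦1, 5↦3, 6↦3, 7↦6, 8↦6, 9↦8, 10↦6]  zeros at y ∈ ∅
  x = 8: [0↦9, 1↦10, 2↦4, 3↦7, 4↦2, 5↦5, 6↦10, 7↦0, 8↦2, 9↦10, 10↦7]  zeros at y ∈ {7}
  x = 9: [0↦9, 1↦8, 2↦4, 3↦2, 4↦7, 5↦2, 6↦3, 7↦4, 8↦10, 9↦4, 10↦2]  zeros at y ∈ ∅
  x = 10: [0↦5, 1↦4, 2↦4, 3↦10, 4↦5, 5↦5, 6↦4, 7↦7, 8↦8, 9↦1, 10↦2]  zeros at y ∈ ∅
Collecting zeros: affine points = {(2, 6), (3, 5), (3, 6), (4, 4), (4, 5), (4, 10), (5, 4), (6, 7), (6, 8), (8, 7)}.
Total count |C(F_11)_aff| = 10.


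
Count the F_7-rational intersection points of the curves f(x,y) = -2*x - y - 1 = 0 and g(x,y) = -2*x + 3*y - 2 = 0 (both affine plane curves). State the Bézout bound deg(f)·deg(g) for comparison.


Common zeros: {(2, 2)}; count = 1; Bézout bound = 1.

deg(f) = 1, deg(g) = 1, so Bézout bound = 1.
Scan x ∈ F_7. For each x, list the y ∈ F_7 with f(x, y) ≡ 0 and those with g(x, y) ≡ 0 (mod 7); the common zeros in that column are the intersection.
  x = 0: f ≡ 0 at y ∈ {6}; g ≡ 0 at y ∈ {3}; common: ∅.
  x = 1: f ≡ 0 at y ∈ {4}; g ≡ 0 at y ∈ {6}; common: ∅.
  x = 2: f ≡ 0 at y ∈ {2}; g ≡ 0 at y ∈ {2}; common: {2}.
  x = 3: f ≡ 0 at y ∈ {0}; g ≡ 0 at y ∈ {5}; common: ∅.
  x = 4: f ≡ 0 at y ∈ {5}; g ≡ 0 at y ∈ {1}; common: ∅.
  x = 5: f ≡ 0 at y ∈ {3}; g ≡ 0 at y ∈ {4}; common: ∅.
  x = 6: f ≡ 0 at y ∈ {1}; g ≡ 0 at y ∈ {0}; common: ∅.
Collecting: common zeros = {(2, 2)}, so the count is 1.
Comparison with the Bézout bound: 1 ≤ 1 = deg(f)·deg(g), as expected for curves with no common component (the bound is attained).


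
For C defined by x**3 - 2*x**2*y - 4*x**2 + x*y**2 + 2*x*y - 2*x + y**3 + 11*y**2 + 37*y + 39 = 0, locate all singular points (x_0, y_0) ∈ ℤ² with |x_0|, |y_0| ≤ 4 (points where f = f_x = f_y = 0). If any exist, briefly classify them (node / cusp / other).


Singular points: {(-1, -3)}; classification: node.

Compute partial derivatives:
  f_x = 3*x**2 - 4*x*y - 8*x + y**2 + 2*y - 2.
  f_y = -2*x**2 + 2*x*y + 2*x + 3*y**2 + 22*y + 37.
Scan x_0 ∈ {−4, ..., 4}. For each x_0, f_y(x_0, y) is a polynomial in y; find its integer roots y ∈ {−4, ..., 4}, then test f_x and f at those candidates.
  x = -4: f_y(-4, y) = 3*y**2 + 14*y - 3; no integer root y with |y| ≤ 4.
  x = -3: f_y(-3, y) = 3*y**2 + 16*y + 13; vanishes at y ∈ {-1}. (-3, -1): f_x = 36 ≠ 0.
  x = -2: f_y(-2, y) = 3*y**2 + 18*y + 25; no integer root y with |y| ≤ 4.
  x = -1: f_y(-1, y) = 3*y**2 + 20*y + 33; vanishes at y ∈ {-3}. (-1, -3): f_x = 0, f = 0 — SINGULAR.
  x = 0: f_y(0, y) = 3*y**2 + 22*y + 37; no integer root y with |y| ≤ 4.
  x = 1: f_y(1, y) = 3*y**2 + 24*y + 37; no integer root y with |y| ≤ 4.
  x = 2: f_y(2, y) = 3*y**2 + 26*y + 33; no integer root y with |y| ≤ 4.
  x = 3: f_y(3, y) = 3*y**2 + 28*y + 25; vanishes at y ∈ {-1}. (3, -1): f_x = 12 ≠ 0.
  x = 4: f_y(4, y) = 3*y**2 + 30*y + 13; no integer root y with |y| ≤ 4.
Only singular point on the grid: (-1, -3).
Classify: substitute x = -1 + u, y = -3 + v and expand: f = u**3 - 2*u**2*v - u**2 + u*v**2 + v**3 + v**2.
No constant or linear terms (consistent with a singular point). Quadratic part: -u**2 + v**2. Cubic part: u**3 - 2*u**2*v + u*v**2 + v**3.
The quadratic part v**2 - u**2 = (v − u)(v + u) splits into two distinct linear factors, so there are two distinct tangent lines y − -3 = ±(x − -1) — this is a node (ordinary double point).
Classification: node.


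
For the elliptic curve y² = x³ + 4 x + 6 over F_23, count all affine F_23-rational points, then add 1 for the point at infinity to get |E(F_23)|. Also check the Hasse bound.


Affine points = {(0, 11), (0, 12), (5, 6), (5, 17), (6, 4), (6, 19), (7, 3), (7, 20), (9, 9), (9, 14), (11, 1), (11, 22), (13, 1), (13, 22), (14, 0), (16, 7), (16, 16), (19, 8), (19, 15), (20, 6), (20, 17), (21, 6), (21, 17), (22, 1), (22, 22)}; affine count = 25; |E(F_23)| = 26.

Discriminant check: Δ ∝ 4a³ + 27b² = 4·4³ + 27·6² = 4·64 + 27·36 ≡ 9 (mod 23). Nonzero ⇒ E is nonsingular.
For each x ∈ F_23, compute rhs = x³ + 4·x + 6 mod 23, then count y ∈ F_23 with y² ≡ rhs.
  x = 0: rhs = 6, matching y values: 11, 12 (2 points).
  x = 1: rhs = 11, matching y values: none (0 points).
  x = 2: rhs = 22, matching y values: none (0 points).
  x = 3: rhs = 22, matching y values: none (0 points).
  x = 4: rhs = 17, matching y values: none (0 points).
  x = 5: rhs = 13, matching y values: 6, 17 (2 points).
  x = 6: rhs = 16, matching y values: 4, 19 (2 points).
  x = 7: rhs = 9, matching y values: 3, 20 (2 points).
  x = 8: rhs = 21, matching y values: none (0 points).
  x = 9: rhs = 12, matching y values: 9, 14 (2 points).
  x = 10: rhs = 11, matching y values: none (0 points).
  x = 11: rhs = 1, matching y values: 1, 22 (2 points).
  x = 12: rhs = 11, matching y values: none (0 points).
  x = 13: rhs = 1, matching y values: 1, 22 (2 points).
  x = 14: rhs = 0, matching y values: 0 (1 points).
  x = 15: rhs = 14, matching y values: none (0 points).
  x = 16: rhs = 3, matching y values: 7, 16 (2 points).
  x = 17: rhs = 19, matching y values: none (0 points).
  x = 18: rhs = 22, matching y values: none (0 points).
  x = 19: rhs = 18, matching y values: 8, 15 (2 points).
  x = 20: rhs = 13, matching y values: 6, 17 (2 points).
  x = 21: rhs = 13, matching y values: 6, 17 (2 points).
  x = 22: rhs = 1, matching y values: 1, 22 (2 points).
Total affine count: 25.
Full point count |E(F_23)| = 25 + 1 = 26.
Hasse bound: |26 − (23+1)| = |2| = 2 ≤ 2√23 ≈ 9.5917 ✓.


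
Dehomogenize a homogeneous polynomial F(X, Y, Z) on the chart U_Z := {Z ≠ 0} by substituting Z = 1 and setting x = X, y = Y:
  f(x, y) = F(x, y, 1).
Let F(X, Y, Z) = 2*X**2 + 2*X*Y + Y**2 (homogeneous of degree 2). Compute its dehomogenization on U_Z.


f(x, y) = 2*x**2 + 2*x*y + y**2

On U_Z we set Z = 1. Each monomial c·X^i·Y^j·Z^k in F becomes c·x^i·y^j·1^k = c·x^i·y^j.
Substituting Z = 1: F(X, Y, 1) = 2*x**2 + 2*x*y + y**2.
Note: deg(f) ≤ deg(F) = 2; strict inequality happens when F is divisible by Z (lost terms).


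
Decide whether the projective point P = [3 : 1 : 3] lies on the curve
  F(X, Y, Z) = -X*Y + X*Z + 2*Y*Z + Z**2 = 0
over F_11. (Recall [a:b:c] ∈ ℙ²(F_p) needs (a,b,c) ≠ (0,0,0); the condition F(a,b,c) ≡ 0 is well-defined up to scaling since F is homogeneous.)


F(3,1,3) ≡ 10 (mod 11); P is NOT on the curve.

Evaluate F(3, 1, 3) term-by-term (mod 11).
  -X*Y ↦ -1·3·1·1 = -3
  X*Z ↦ 1·3·1·3 = 9
  2*Y*Z ↦ 2·1·1·3 = 6
  Z**2 ↦ 1·1·1·9 = 9
Sum: F(3, 1, 3) = (-3) + (9) + (6) + (9) = 21.
Reducing mod 11: 21 ≡ 10 (mod 11).
Since F(a, b, c) ≡ 10 ≠ 0 (mod 11), P does NOT lie on the curve.


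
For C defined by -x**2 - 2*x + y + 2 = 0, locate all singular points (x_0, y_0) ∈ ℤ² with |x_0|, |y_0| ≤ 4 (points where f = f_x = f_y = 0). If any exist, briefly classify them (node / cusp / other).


No singular points in the scanned grid; C is smooth there.

Compute partial derivatives:
  f_x = -2*x - 2.
  f_y = 1.
f_y = 1 is a nonzero constant, so f_y never vanishes: no point (x, y) can satisfy f = f_x = f_y = 0. In particular no (x, y) ∈ {−4, ..., 4}² is singular; the curve is smooth.


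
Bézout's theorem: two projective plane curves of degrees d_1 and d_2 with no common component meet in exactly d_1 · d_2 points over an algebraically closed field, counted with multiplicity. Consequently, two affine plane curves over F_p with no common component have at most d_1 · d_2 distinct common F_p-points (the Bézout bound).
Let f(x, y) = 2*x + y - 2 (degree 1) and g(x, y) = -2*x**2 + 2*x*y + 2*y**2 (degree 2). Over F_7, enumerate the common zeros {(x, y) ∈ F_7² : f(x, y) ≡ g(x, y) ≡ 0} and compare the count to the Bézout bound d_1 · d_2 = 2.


Common zeros: ∅; count = 0; Bézout bound = 2.

deg(f) = 1, deg(g) = 2, so Bézout bound = 2.
Scan x ∈ F_7. For each x, list the y ∈ F_7 with f(x, y) ≡ 0 and those with g(x, y) ≡ 0 (mod 7); the common zeros in that column are the intersection.
  x = 0: f ≡ 0 at y ∈ {2}; g ≡ 0 at y ∈ {0}; common: ∅.
  x = 1: f ≡ 0 at y ∈ {0}; g ≡ 0 at y ∈ ∅; common: ∅.
  x = 2: f ≡ 0 at y ∈ {5}; g ≡ 0 at y ∈ ∅; common: ∅.
  x = 3: f ≡ 0 at y ∈ {3}; g ≡ 0 at y ∈ ∅; common: ∅.
  x = 4: f ≡ 0 at y ∈ {1}; g ≡ 0 at y ∈ ∅; common: ∅.
  x = 5: f ≡ 0 at y ∈ {6}; g ≡ 0 at y ∈ ∅; common: ∅.
  x = 6: f ≡ 0 at y ∈ {4}; g ≡ 0 at y ∈ ∅; common: ∅.
Collecting: common zeros = ∅, so the count is 0.
Comparison with the Bézout bound: 0 ≤ 2 = deg(f)·deg(g), as expected for curves with no common component (the affine F_7-count falls short of the bound because intersections may lie at infinity, over extension fields, or carry multiplicity).


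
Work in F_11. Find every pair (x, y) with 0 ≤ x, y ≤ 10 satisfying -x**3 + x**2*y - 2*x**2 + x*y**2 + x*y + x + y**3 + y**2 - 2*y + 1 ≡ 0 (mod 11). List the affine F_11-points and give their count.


Affine F_11-points: {(0, 8), (1, 3), (1, 7), (1, 10), (5, 9), (6, 2), (6, 4), (6, 9), (7, 8), (7, 9), (8, 4), (8, 10), (9, 5), (10, 4), (10, 8), (10, 10)}; count = 16.

For each of the 121 pairs (x, y) ∈ F_11², evaluate f(x, y) mod 11. Record the zeros.
  x = 0: [0↦1, 1↦1, 2↦9, 3↦9, 4↦7, 5↦9, 6↦10, 7↦5, 8↦0, 9↦1, 10↦3]  zeros at y ∈ {8}
  x = 1: [0↦10, 1↦2, 2↦4, 3↦0, 4↦7, 5↦9, 6↦1, 7↦0, 8↦1, 9↦10, 10↦0]  zeros at y ∈ {3, 7, 10}
  x = 2: [0↦9, 1↦6, 2↦4, 3↦9, 4↦5, 5↦9, 6↦5, 7↦10, 8↦8, 9↦5, 10↦7]  zeros at y ∈ ∅
  x = 3: [0↦3, 1↦7, 2↦3, 3↦8, 4↦6, 5↦3, 6↦5, 7↦7, 8↦4, 9↦2, 10↦7]  zeros at y ∈ ∅
  x = 4: [0↦8, 1↦10, 2↦6, 3↦2, 4↦4, 5↦7, 6↦6, 7↦7, 8↦5, 9↦6, 10↦5]  zeros at y ∈ ∅
  x = 5: [0↦7, 1↦9, 2↦7, 3↦7, 4↦4, 5↦4, 6↦2, 7↦4, 8↦5, 9↦0, 10↦6]  zeros at y ∈ {9}
  x = 6: [0↦5, 1↦9, 2↦0, 3↦6, 4↦0, 5↦10, 6↦9, 7↦3, 8↦9, 9↦0, 10↦4]  zeros at y ∈ {2, 4, 9}
  x = 7: [0↦7, 1↦4, 2↦1, 3↦4, 4↦8, 5↦8, 6↦10, 7↦9, 8↦0, 9↦0, 10↦4]  zeros at y ∈ {8, 9}
  x = 8: [0↦7, 1↦10, 2↦4, 3↦6, 4↦0, 5↦3, 6↦10, 7↦5, 8↦5, 9↦5, 10↦0]  zeros at y ∈ {4, 10}
  x = 9: [0↦10, 1↦10, 2↦3, 3↦6, 4↦3, 5↦0, 6↦3, 7↦7, 8↦7, 9↦9, 10↦8]  zeros at y ∈ {5}
  x = 10: [0↦10, 1↦9, 2↦3, 3↦9, 4↦0, 5↦4, 6↦5, 7↦9, 8↦0, 9↦6, 10↦0]  zeros at y ∈ {4, 8, 10}
Collecting zeros: affine points = {(0, 8), (1, 3), (1, 7), (1, 10), (5, 9), (6, 2), (6, 4), (6, 9), (7, 8), (7, 9), (8, 4), (8, 10), (9, 5), (10, 4), (10, 8), (10, 10)}.
Total count |C(F_11)_aff| = 16.


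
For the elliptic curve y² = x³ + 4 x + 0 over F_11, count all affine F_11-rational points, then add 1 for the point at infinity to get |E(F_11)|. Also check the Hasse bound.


Affine points = {(0, 0), (1, 4), (1, 7), (2, 4), (2, 7), (4, 5), (4, 6), (6, 3), (6, 8), (8, 4), (8, 7)}; affine count = 11; |E(F_11)| = 12.

Discriminant check: Δ ∝ 4a³ + 27b² = 4·4³ + 27·0² = 4·64 + 27·0 ≡ 3 (mod 11). Nonzero ⇒ E is nonsingular.
For each x ∈ F_11, compute rhs = x³ + 4·x + 0 mod 11, then count y ∈ F_11 with y² ≡ rhs.
  x = 0: rhs = 0, matching y values: 0 (1 points).
  x = 1: rhs = 5, matching y values: 4, 7 (2 points).
  x = 2: rhs = 5, matching y values: 4, 7 (2 points).
  x = 3: rhs = 6, matching y values: none (0 points).
  x = 4: rhs = 3, matching y values: 5, 6 (2 points).
  x = 5: rhs = 2, matching y values: none (0 points).
  x = 6: rhs = 9, matching y values: 3, 8 (2 points).
  x = 7: rhs = 8, matching y values: none (0 points).
  x = 8: rhs = 5, matching y values: 4, 7 (2 points).
  x = 9: rhs = 6, matching y values: none (0 points).
  x = 10: rhs = 6, matching y values: none (0 points).
Total affine count: 11.
Full point count |E(F_11)| = 11 + 1 = 12.
Hasse bound: |12 − (11+1)| = |0| = 0 ≤ 2√11 ≈ 6.6332 ✓.


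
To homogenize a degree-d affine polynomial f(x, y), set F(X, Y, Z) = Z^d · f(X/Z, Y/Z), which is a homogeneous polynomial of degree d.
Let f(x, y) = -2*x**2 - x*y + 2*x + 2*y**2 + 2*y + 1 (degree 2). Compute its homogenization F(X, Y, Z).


F(X, Y, Z) = -2*X**2 - X*Y + 2*X*Z + 2*Y**2 + 2*Y*Z + Z**2

deg(f) = 2.
Substitute x = X/Z, y = Y/Z into f, then multiply by Z^2.
  monomial -2·x^2·y^0 ↦ -2·X^2·Y^0·Z^0.
  monomial -1·x^1·y^1 ↦ -1·X^1·Y^1·Z^0.
  monomial 2·x^1·y^0 ↦ 2·X^1·Y^0·Z^1.
  monomial 2·x^0·y^2 ↦ 2·X^0·Y^2·Z^0.
  monomial 2·x^0·y^1 ↦ 2·X^0·Y^1·Z^1.
  monomial 1·x^0·y^0 ↦ 1·X^0·Y^0·Z^2.
Collecting: F(X, Y, Z) = -2*X**2 - X*Y + 2*X*Z + 2*Y**2 + 2*Y*Z + Z**2.


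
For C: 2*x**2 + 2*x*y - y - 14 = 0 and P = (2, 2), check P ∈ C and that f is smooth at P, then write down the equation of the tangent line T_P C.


Tangent line at P: 12*x + 3*y - 30 = 0.

Step 1: f(2, 2) = 0, so P lies on C.
Step 2: partial derivatives
  f_x(x, y) = 4*x + 2*y, f_y(x, y) = 2*x - 1.
  f_x(P) = 12, f_y(P) = 3 (gradient nonzero, so P is smooth).
Step 3: tangent line at P: 12·(x − 2) + 3·(y − 2) = 0.
Expanding: 12*x + 3*y - 30 = 0.


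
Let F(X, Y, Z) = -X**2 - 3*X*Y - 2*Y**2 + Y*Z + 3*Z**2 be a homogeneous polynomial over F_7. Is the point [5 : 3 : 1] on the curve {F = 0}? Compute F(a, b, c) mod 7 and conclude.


F(5,3,1) ≡ 2 (mod 7); P is NOT on the curve.

Evaluate F(5, 3, 1) term-by-term (mod 7).
  -X**2 ↦ -1·25·1·1 = -25
  -3*X*Y ↦ -3·5·3·1 = -45
  -2*Y**2 ↦ -2·1·9·1 = -18
  Y*Z ↦ 1·1·3·1 = 3
  3*Z**2 ↦ 3·1·1·1 = 3
Sum: F(5, 3, 1) = (-25) + (-45) + (-18) + (3) + (3) = -82.
Reducing mod 7: -82 ≡ 2 (mod 7).
Since F(a, b, c) ≡ 2 ≠ 0 (mod 7), P does NOT lie on the curve.


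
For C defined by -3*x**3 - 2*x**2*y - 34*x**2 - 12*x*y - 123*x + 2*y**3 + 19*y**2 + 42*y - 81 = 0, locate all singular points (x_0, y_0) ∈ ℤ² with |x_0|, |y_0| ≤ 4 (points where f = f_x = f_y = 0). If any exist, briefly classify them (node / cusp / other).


Singular points: {(-3, -3)}; classification: node.

Compute partial derivatives:
  f_x = -9*x**2 - 4*x*y - 68*x - 12*y - 123.
  f_y = -2*x**2 - 12*x + 6*y**2 + 38*y + 42.
Scan x_0 ∈ {−4, ..., 4}. For each x_0, f_y(x_0, y) is a polynomial in y; find its integer roots y ∈ {−4, ..., 4}, then test f_x and f at those candidates.
  x = -4: f_y(-4, y) = 6*y**2 + 38*y + 58; no integer root y with |y| ≤ 4.
  x = -3: f_y(-3, y) = 6*y**2 + 38*y + 60; vanishes at y ∈ {-3}. (-3, -3): f_x = 0, f = 0 — SINGULAR.
  x = -2: f_y(-2, y) = 6*y**2 + 38*y + 58; no integer root y with |y| ≤ 4.
  x = -1: f_y(-1, y) = 6*y**2 + 38*y + 52; vanishes at y ∈ {-2}. (-1, -2): f_x = -48 ≠ 0.
  x = 0: f_y(0, y) = 6*y**2 + 38*y + 42; no integer root y with |y| ≤ 4.
  x = 1: f_y(1, y) = 6*y**2 + 38*y + 28; no integer root y with |y| ≤ 4.
  x = 2: f_y(2, y) = 6*y**2 + 38*y + 10; no integer root y with |y| ≤ 4.
  x = 3: f_y(3, y) = 6*y**2 + 38*y - 12; no integer root y with |y| ≤ 4.
  x = 4: f_y(4, y) = 6*y**2 + 38*y - 38; no integer root y with |y| ≤ 4.
Only singular point on the grid: (-3, -3).
Classify: substitute x = -3 + u, y = -3 + v and expand: f = -3*u**3 - 2*u**2*v - u**2 + 2*v**3 + v**2.
No constant or linear terms (consistent with a singular point). Quadratic part: -u**2 + v**2. Cubic part: -3*u**3 - 2*u**2*v + 2*v**3.
The quadratic part v**2 - u**2 = (v − u)(v + u) splits into two distinct linear factors, so there are two distinct tangent lines y − -3 = ±(x − -3) — this is a node (ordinary double point).
Classification: node.


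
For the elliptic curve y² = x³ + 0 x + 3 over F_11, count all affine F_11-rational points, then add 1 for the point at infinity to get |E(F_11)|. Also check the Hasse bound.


Affine points = {(0, 5), (0, 6), (1, 2), (1, 9), (2, 0), (4, 1), (4, 10), (7, 4), (7, 7), (8, 3), (8, 8)}; affine count = 11; |E(F_11)| = 12.

Discriminant check: Δ ∝ 4a³ + 27b² = 4·0³ + 27·3² = 4·0 + 27·9 ≡ 1 (mod 11). Nonzero ⇒ E is nonsingular.
For each x ∈ F_11, compute rhs = x³ + 0·x + 3 mod 11, then count y ∈ F_11 with y² ≡ rhs.
  x = 0: rhs = 3, matching y values: 5, 6 (2 points).
  x = 1: rhs = 4, matching y values: 2, 9 (2 points).
  x = 2: rhs = 0, matching y values: 0 (1 points).
  x = 3: rhs = 8, matching y values: none (0 points).
  x = 4: rhs = 1, matching y values: 1, 10 (2 points).
  x = 5: rhs = 7, matching y values: none (0 points).
  x = 6: rhs = 10, matching y values: none (0 points).
  x = 7: rhs = 5, matching y values: 4, 7 (2 points).
  x = 8: rhs = 9, matching y values: 3, 8 (2 points).
  x = 9: rhs = 6, matching y values: none (0 points).
  x = 10: rhs = 2, matching y values: none (0 points).
Total affine count: 11.
Full point count |E(F_11)| = 11 + 1 = 12.
Hasse bound: |12 − (11+1)| = |0| = 0 ≤ 2√11 ≈ 6.6332 ✓.


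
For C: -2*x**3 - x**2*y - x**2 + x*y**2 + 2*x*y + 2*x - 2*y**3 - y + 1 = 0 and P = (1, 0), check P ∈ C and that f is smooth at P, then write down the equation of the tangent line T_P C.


Tangent line at P: 6 - 6*x = 0.

Step 1: f(1, 0) = 0, so P lies on C.
Step 2: partial derivatives
  f_x(x, y) = -6*x**2 - 2*x*y - 2*x + y**2 + 2*y + 2, f_y(x, y) = -x**2 + 2*x*y + 2*x - 6*y**2 - 1.
  f_x(P) = -6, f_y(P) = 0 (gradient nonzero, so P is smooth).
Step 3: tangent line at P: -6·(x − 1) + 0·(y − 0) = 0.
Expanding: 6 - 6*x = 0.


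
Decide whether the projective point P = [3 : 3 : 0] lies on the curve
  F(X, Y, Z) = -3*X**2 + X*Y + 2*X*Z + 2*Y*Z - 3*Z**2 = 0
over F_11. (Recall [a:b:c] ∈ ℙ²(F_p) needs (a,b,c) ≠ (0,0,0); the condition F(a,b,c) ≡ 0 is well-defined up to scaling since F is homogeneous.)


F(3,3,0) ≡ 4 (mod 11); P is NOT on the curve.

Evaluate F(3, 3, 0) term-by-term (mod 11).
  -3*X**2 ↦ -3·9·1·1 = -27
  X*Y ↦ 1·3·3·1 = 9
  2*X*Z ↦ 2·3·1·0 = 0
  2*Y*Z ↦ 2·1·3·0 = 0
  -3*Z**2 ↦ -3·1·1·0 = 0
Sum: F(3, 3, 0) = (-27) + (9) + (0) + (0) + (0) = -18.
Reducing mod 11: -18 ≡ 4 (mod 11).
Since F(a, b, c) ≡ 4 ≠ 0 (mod 11), P does NOT lie on the curve.


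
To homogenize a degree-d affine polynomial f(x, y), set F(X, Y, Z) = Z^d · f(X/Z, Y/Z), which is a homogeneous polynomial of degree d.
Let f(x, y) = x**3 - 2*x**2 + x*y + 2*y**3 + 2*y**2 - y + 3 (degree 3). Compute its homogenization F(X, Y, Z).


F(X, Y, Z) = X**3 - 2*X**2*Z + X*Y*Z + 2*Y**3 + 2*Y**2*Z - Y*Z**2 + 3*Z**3

deg(f) = 3.
Substitute x = X/Z, y = Y/Z into f, then multiply by Z^3.
  monomial 1·x^3·y^0 ↦ 1·X^3·Y^0·Z^0.
  monomial -2·x^2·y^0 ↦ -2·X^2·Y^0·Z^1.
  monomial 1·x^1·y^1 ↦ 1·X^1·Y^1·Z^1.
  monomial 2·x^0·y^3 ↦ 2·X^0·Y^3·Z^0.
  monomial 2·x^0·y^2 ↦ 2·X^0·Y^2·Z^1.
  monomial -1·x^0·y^1 ↦ -1·X^0·Y^1·Z^2.
  monomial 3·x^0·y^0 ↦ 3·X^0·Y^0·Z^3.
Collecting: F(X, Y, Z) = X**3 - 2*X**2*Z + X*Y*Z + 2*Y**3 + 2*Y**2*Z - Y*Z**2 + 3*Z**3.


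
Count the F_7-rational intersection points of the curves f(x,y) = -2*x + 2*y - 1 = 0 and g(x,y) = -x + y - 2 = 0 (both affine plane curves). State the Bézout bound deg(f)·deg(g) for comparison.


Common zeros: ∅; count = 0; Bézout bound = 1.

deg(f) = 1, deg(g) = 1, so Bézout bound = 1.
Scan x ∈ F_7. For each x, list the y ∈ F_7 with f(x, y) ≡ 0 and those with g(x, y) ≡ 0 (mod 7); the common zeros in that column are the intersection.
  x = 0: f ≡ 0 at y ∈ {4}; g ≡ 0 at y ∈ {2}; common: ∅.
  x = 1: f ≡ 0 at y ∈ {5}; g ≡ 0 at y ∈ {3}; common: ∅.
  x = 2: f ≡ 0 at y ∈ {6}; g ≡ 0 at y ∈ {4}; common: ∅.
  x = 3: f ≡ 0 at y ∈ {0}; g ≡ 0 at y ∈ {5}; common: ∅.
  x = 4: f ≡ 0 at y ∈ {1}; g ≡ 0 at y ∈ {6}; common: ∅.
  x = 5: f ≡ 0 at y ∈ {2}; g ≡ 0 at y ∈ {0}; common: ∅.
  x = 6: f ≡ 0 at y ∈ {3}; g ≡ 0 at y ∈ {1}; common: ∅.
Collecting: common zeros = ∅, so the count is 0.
Comparison with the Bézout bound: 0 ≤ 1 = deg(f)·deg(g), as expected for curves with no common component (the affine F_7-count falls short of the bound because intersections may lie at infinity, over extension fields, or carry multiplicity).


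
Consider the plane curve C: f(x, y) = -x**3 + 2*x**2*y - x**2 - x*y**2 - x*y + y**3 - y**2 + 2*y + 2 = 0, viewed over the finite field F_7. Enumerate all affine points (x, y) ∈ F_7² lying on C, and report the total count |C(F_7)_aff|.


Affine F_7-points: {(0, 5), (1, 0), (2, 3), (3, 6), (5, 2)}; count = 5.

For each of the 49 pairs (x, y) ∈ F_7², evaluate f(x, y) mod 7. Record the zeros.
  x = 0: [0↦2, 1↦4, 2↦3, 3↦5, 4↦2, 5↦0, 6↦5]  zeros at y ∈ {5}
  x = 1: [0↦0, 1↦2, 2↦6, 3↦4, 4↦2, 5↦6, 6↦1]  zeros at y ∈ {0}
  x = 2: [0↦4, 1↦3, 2↦2, 3↦0, 4↦3, 5↦3, 6↦6]  zeros at y ∈ {3}
  x = 3: [0↦1, 1↦1, 2↦6, 3↦1, 4↦6, 5↦6, 6↦0]  zeros at y ∈ {6}
  x = 4: [0↦6, 1↦4, 2↦5, 3↦1, 4↦5, 5↦2, 6↦5]  zeros at y ∈ ∅
  x = 5: [0↦6, 1↦6, 2↦0, 3↦1, 4↦1, 5↦6, 6↦1]  zeros at y ∈ {2}
  x = 6: [0↦2, 1↦1, 2↦6, 3↦2, 4↦2, 5↦5, 6↦3]  zeros at y ∈ ∅
Collecting zeros: affine points = {(0, 5), (1, 0), (2, 3), (3, 6), (5, 2)}.
Total count |C(F_7)_aff| = 5.


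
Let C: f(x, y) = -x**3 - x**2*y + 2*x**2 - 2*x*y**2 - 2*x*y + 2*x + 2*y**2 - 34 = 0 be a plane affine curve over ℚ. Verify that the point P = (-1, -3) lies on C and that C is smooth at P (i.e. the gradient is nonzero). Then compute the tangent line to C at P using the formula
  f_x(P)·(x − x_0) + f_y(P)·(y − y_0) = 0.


Tangent line at P: -23*x - 23*y - 92 = 0.

Step 1: f(-1, -3) = 0, so P lies on C.
Step 2: partial derivatives
  f_x(x, y) = -3*x**2 - 2*x*y + 4*x - 2*y**2 - 2*y + 2, f_y(x, y) = -x**2 - 4*x*y - 2*x + 4*y.
  f_x(P) = -23, f_y(P) = -23 (gradient nonzero, so P is smooth).
Step 3: tangent line at P: -23·(x − -1) + -23·(y − -3) = 0.
Expanding: -23*x - 23*y - 92 = 0.


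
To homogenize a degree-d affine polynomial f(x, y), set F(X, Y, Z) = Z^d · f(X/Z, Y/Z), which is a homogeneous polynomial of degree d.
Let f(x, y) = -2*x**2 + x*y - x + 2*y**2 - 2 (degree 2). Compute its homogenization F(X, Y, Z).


F(X, Y, Z) = -2*X**2 + X*Y - X*Z + 2*Y**2 - 2*Z**2

deg(f) = 2.
Substitute x = X/Z, y = Y/Z into f, then multiply by Z^2.
  monomial -2·x^2·y^0 ↦ -2·X^2·Y^0·Z^0.
  monomial 1·x^1·y^1 ↦ 1·X^1·Y^1·Z^0.
  monomial -1·x^1·y^0 ↦ -1·X^1·Y^0·Z^1.
  monomial 2·x^0·y^2 ↦ 2·X^0·Y^2·Z^0.
  monomial -2·x^0·y^0 ↦ -2·X^0·Y^0·Z^2.
Collecting: F(X, Y, Z) = -2*X**2 + X*Y - X*Z + 2*Y**2 - 2*Z**2.


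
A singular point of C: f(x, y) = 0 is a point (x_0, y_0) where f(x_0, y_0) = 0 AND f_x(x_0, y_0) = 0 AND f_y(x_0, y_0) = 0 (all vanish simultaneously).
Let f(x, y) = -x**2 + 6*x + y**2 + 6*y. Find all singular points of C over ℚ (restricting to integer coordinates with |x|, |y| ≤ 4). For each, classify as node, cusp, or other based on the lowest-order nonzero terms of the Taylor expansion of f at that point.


Singular points: {(3, -3)}; classification: node.

Compute partial derivatives:
  f_x = 6 - 2*x.
  f_y = 2*y + 6.
Scan x_0 ∈ {−4, ..., 4}. For each x_0, f_y(x_0, y) is a polynomial in y; find its integer roots y ∈ {−4, ..., 4}, then test f_x and f at those candidates.
  x = -4: f_y(-4, y) = 2*y + 6; vanishes at y ∈ {-3}. (-4, -3): f_x = 14 ≠ 0.
  x = -3: f_y(-3, y) = 2*y + 6; vanishes at y ∈ {-3}. (-3, -3): f_x = 12 ≠ 0.
  x = -2: f_y(-2, y) = 2*y + 6; vanishes at y ∈ {-3}. (-2, -3): f_x = 10 ≠ 0.
  x = -1: f_y(-1, y) = 2*y + 6; vanishes at y ∈ {-3}. (-1, -3): f_x = 8 ≠ 0.
  x = 0: f_y(0, y) = 2*y + 6; vanishes at y ∈ {-3}. (0, -3): f_x = 6 ≠ 0.
  x = 1: f_y(1, y) = 2*y + 6; vanishes at y ∈ {-3}. (1, -3): f_x = 4 ≠ 0.
  x = 2: f_y(2, y) = 2*y + 6; vanishes at y ∈ {-3}. (2, -3): f_x = 2 ≠ 0.
  x = 3: f_y(3, y) = 2*y + 6; vanishes at y ∈ {-3}. (3, -3): f_x = 0, f = 0 — SINGULAR.
  x = 4: f_y(4, y) = 2*y + 6; vanishes at y ∈ {-3}. (4, -3): f_x = -2 ≠ 0.
Only singular point on the grid: (3, -3).
Classify: substitute x = 3 + u, y = -3 + v and expand: f = -u**2 + v**2.
No constant or linear terms (consistent with a singular point). Quadratic part: -u**2 + v**2. Cubic part: 0.
The quadratic part v**2 - u**2 = (v − u)(v + u) splits into two distinct linear factors, so there are two distinct tangent lines y − -3 = ±(x − 3) — this is a node (ordinary double point).
Classification: node.


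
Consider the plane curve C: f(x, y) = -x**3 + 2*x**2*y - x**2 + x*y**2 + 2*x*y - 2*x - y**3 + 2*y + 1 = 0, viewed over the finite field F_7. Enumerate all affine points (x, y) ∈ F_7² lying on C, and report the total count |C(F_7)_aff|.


Affine F_7-points: {(0, 6), (1, 6), (2, 1), (3, 6), (4, 1), (4, 5), (5, 4)}; count = 7.

For each of the 49 pairs (x, y) ∈ F_7², evaluate f(x, y) mod 7. Record the zeros.
  x = 0: [0↦1, 1↦2, 2↦4, 3↦1, 4↦1, 5↦5, 6↦0]  zeros at y ∈ {6}
  x = 1: [0↦4, 1↦3, 2↦5, 3↦4, 4↦1, 5↦4, 6↦0]  zeros at y ∈ {6}
  x = 2: [0↦6, 1↦0, 2↦6, 3↦4, 4↦2, 5↦1, 6↦2]  zeros at y ∈ {1}
  x = 3: [0↦1, 1↦1, 2↦1, 3↦2, 4↦5, 5↦4, 6↦0]  zeros at y ∈ {6}
  x = 4: [0↦4, 1↦0, 2↦5, 3↦6, 4↦4, 5↦0, 6↦2]  zeros at y ∈ {1, 5}
  x = 5: [0↦2, 1↦5, 2↦5, 3↦3, 4↦0, 5↦4, 6↦2]  zeros at y ∈ {4}
  x = 6: [0↦3, 1↦3, 2↦2, 3↦1, 4↦1, 5↦3, 6↦1]  zeros at y ∈ ∅
Collecting zeros: affine points = {(0, 6), (1, 6), (2, 1), (3, 6), (4, 1), (4, 5), (5, 4)}.
Total count |C(F_7)_aff| = 7.


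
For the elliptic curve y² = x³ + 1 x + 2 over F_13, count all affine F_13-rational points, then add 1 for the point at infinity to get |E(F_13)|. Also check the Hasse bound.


Affine points = {(1, 2), (1, 11), (2, 5), (2, 8), (6, 4), (6, 9), (7, 1), (7, 12), (9, 5), (9, 8), (12, 0)}; affine count = 11; |E(F_13)| = 12.

Discriminant check: Δ ∝ 4a³ + 27b² = 4·1³ + 27·2² = 4·1 + 27·4 ≡ 8 (mod 13). Nonzero ⇒ E is nonsingular.
For each x ∈ F_13, compute rhs = x³ + 1·x + 2 mod 13, then count y ∈ F_13 with y² ≡ rhs.
  x = 0: rhs = 2, matching y values: none (0 points).
  x = 1: rhs = 4, matching y values: 2, 11 (2 points).
  x = 2: rhs = 12, matching y values: 5, 8 (2 points).
  x = 3: rhs = 6, matching y values: none (0 points).
  x = 4: rhs = 5, matching y values: none (0 points).
  x = 5: rhs = 2, matching y values: none (0 points).
  x = 6: rhs = 3, matching y values: 4, 9 (2 points).
  x = 7: rhs = 1, matching y values: 1, 12 (2 points).
  x = 8: rhs = 2, matching y values: none (0 points).
  x = 9: rhs = 12, matching y values: 5, 8 (2 points).
  x = 10: rhs = 11, matching y values: none (0 points).
  x = 11: rhs = 5, matching y values: none (0 points).
  x = 12: rhs = 0, matching y values: 0 (1 points).
Total affine count: 11.
Full point count |E(F_13)| = 11 + 1 = 12.
Hasse bound: |12 − (13+1)| = |-2| = 2 ≤ 2√13 ≈ 7.2111 ✓.


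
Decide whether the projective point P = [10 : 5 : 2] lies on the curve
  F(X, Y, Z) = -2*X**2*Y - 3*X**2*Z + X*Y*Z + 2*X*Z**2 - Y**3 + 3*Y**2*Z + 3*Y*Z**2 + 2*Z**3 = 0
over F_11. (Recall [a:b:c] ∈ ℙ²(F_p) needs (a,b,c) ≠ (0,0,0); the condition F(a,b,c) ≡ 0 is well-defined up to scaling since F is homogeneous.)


F(10,5,2) ≡ 1 (mod 11); P is NOT on the curve.

Evaluate F(10, 5, 2) term-by-term (mod 11).
  -2*X**2*Y ↦ -2·100·5·1 = -1000
  -3*X**2*Z ↦ -3·100·1·2 = -600
  X*Y*Z ↦ 1·10·5·2 = 100
  2*X*Z**2 ↦ 2·10·1·4 = 80
  -Y**3 ↦ -1·1·125·1 = -125
  3*Y**2*Z ↦ 3·1·25·2 = 150
  3*Y*Z**2 ↦ 3·1·5·4 = 60
  2*Z**3 ↦ 2·1·1·8 = 16
Sum: F(10, 5, 2) = (-1000) + (-600) + (100) + (80) + (-125) + (150) + (60) + (16) = -1319.
Reducing mod 11: -1319 ≡ 1 (mod 11).
Since F(a, b, c) ≡ 1 ≠ 0 (mod 11), P does NOT lie on the curve.


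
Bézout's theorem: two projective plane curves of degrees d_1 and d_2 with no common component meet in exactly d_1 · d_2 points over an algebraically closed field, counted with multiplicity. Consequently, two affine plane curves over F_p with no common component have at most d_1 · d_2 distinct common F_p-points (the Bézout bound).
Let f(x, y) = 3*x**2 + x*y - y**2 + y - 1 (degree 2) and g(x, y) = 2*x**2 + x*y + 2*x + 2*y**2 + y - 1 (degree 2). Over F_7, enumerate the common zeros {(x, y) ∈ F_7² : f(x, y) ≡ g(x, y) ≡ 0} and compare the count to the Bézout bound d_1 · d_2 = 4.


Common zeros: {(3, 6)}; count = 1; Bézout bound = 4.

deg(f) = 2, deg(g) = 2, so Bézout bound = 4.
Scan x ∈ F_7. For each x, list the y ∈ F_7 with f(x, y) ≡ 0 and those with g(x, y) ≡ 0 (mod 7); the common zeros in that column are the intersection.
  x = 0: f ≡ 0 at y ∈ {3, 5}; g ≡ 0 at y ∈ {4, 6}; common: ∅.
  x = 1: f ≡ 0 at y ∈ ∅; g ≡ 0 at y ∈ {1, 5}; common: ∅.
  x = 2: f ≡ 0 at y ∈ {4, 6}; g ≡ 0 at y ∈ ∅; common: ∅.
  x = 3: f ≡ 0 at y ∈ {5, 6}; g ≡ 0 at y ∈ {6}; common: {6}.
  x = 4: f ≡ 0 at y ∈ ∅; g ≡ 0 at y ∈ {4}; common: ∅.
  x = 5: f ≡ 0 at y ∈ ∅; g ≡ 0 at y ∈ ∅; common: ∅.
  x = 6: f ≡ 0 at y ∈ {3, 4}; g ≡ 0 at y ∈ {2, 5}; common: ∅.
Collecting: common zeros = {(3, 6)}, so the count is 1.
Comparison with the Bézout bound: 1 ≤ 4 = deg(f)·deg(g), as expected for curves with no common component (the affine F_7-count falls short of the bound because intersections may lie at infinity, over extension fields, or carry multiplicity).


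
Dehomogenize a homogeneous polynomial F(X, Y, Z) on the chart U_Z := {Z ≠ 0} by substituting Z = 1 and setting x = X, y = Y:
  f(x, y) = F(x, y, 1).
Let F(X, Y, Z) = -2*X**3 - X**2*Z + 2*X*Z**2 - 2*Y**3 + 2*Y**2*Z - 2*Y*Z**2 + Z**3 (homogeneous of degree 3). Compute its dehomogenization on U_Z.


f(x, y) = -2*x**3 - x**2 + 2*x - 2*y**3 + 2*y**2 - 2*y + 1

On U_Z we set Z = 1. Each monomial c·X^i·Y^j·Z^k in F becomes c·x^i·y^j·1^k = c·x^i·y^j.
Substituting Z = 1: F(X, Y, 1) = -2*x**3 - x**2 + 2*x - 2*y**3 + 2*y**2 - 2*y + 1.
Note: deg(f) ≤ deg(F) = 3; strict inequality happens when F is divisible by Z (lost terms).


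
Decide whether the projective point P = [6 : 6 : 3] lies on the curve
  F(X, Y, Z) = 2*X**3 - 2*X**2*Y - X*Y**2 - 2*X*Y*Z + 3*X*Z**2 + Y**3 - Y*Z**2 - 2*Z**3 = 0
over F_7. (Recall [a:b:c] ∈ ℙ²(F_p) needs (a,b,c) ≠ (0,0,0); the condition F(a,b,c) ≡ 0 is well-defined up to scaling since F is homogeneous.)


F(6,6,3) ≡ 6 (mod 7); P is NOT on the curve.

Evaluate F(6, 6, 3) term-by-term (mod 7).
  2*X**3 ↦ 2·216·1·1 = 432
  -2*X**2*Y ↦ -2·36·6·1 = -432
  -X*Y**2 ↦ -1·6·36·1 = -216
  -2*X*Y*Z ↦ -2·6·6·3 = -216
  3*X*Z**2 ↦ 3·6·1·9 = 162
  Y**3 ↦ 1·1·216·1 = 216
  -Y*Z**2 ↦ -1·1·6·9 = -54
  -2*Z**3 ↦ -2·1·1·27 = -54
Sum: F(6, 6, 3) = (432) + (-432) + (-216) + (-216) + (162) + (216) + (-54) + (-54) = -162.
Reducing mod 7: -162 ≡ 6 (mod 7).
Since F(a, b, c) ≡ 6 ≠ 0 (mod 7), P does NOT lie on the curve.


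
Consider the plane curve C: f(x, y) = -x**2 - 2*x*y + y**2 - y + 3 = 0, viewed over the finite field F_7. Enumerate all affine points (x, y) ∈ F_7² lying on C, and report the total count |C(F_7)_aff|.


Affine F_7-points: {(1, 1), (1, 2), (2, 2), (2, 3), (4, 1), (6, 3)}; count = 6.

For each of the 49 pairs (x, y) ∈ F_7², evaluate f(x, y) mod 7. Record the zeros.
  x = 0: [0↦3, 1↦3, 2↦5, 3↦2, 4↦1, 5↦2, 6↦5]  zeros at y ∈ ∅
  x = 1: [0↦2, 1↦0, 2↦0, 3↦2, 4↦6, 5↦5, 6↦6]  zeros at y ∈ {1, 2}
  x = 2: [0↦6, 1↦2, 2↦0, 3↦0, 4↦2, 5↦6, 6↦5]  zeros at y ∈ {2, 3}
  x = 3: [0↦1, 1↦2, 2↦5, 3↦3, 4↦3, 5↦5, 6↦2]  zeros at y ∈ ∅
  x = 4: [0↦1, 1↦0, 2↦1, 3↦4, 4↦2, 5↦2, 6↦4]  zeros at y ∈ {1}
  x = 5: [0↦6, 1↦3, 2↦2, 3↦3, 4↦6, 5↦4, 6↦4]  zeros at y ∈ ∅
  x = 6: [0↦2, 1↦4, 2↦1, 3↦0, 4↦1, 5↦4, 6↦2]  zeros at y ∈ {3}
Collecting zeros: affine points = {(1, 1), (1, 2), (2, 2), (2, 3), (4, 1), (6, 3)}.
Total count |C(F_7)_aff| = 6.


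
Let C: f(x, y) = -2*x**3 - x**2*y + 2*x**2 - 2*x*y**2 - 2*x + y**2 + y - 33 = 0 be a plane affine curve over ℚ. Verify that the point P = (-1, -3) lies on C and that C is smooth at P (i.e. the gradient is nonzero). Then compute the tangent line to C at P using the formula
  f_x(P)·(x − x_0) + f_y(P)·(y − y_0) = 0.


Tangent line at P: -36*x - 18*y - 90 = 0.

Step 1: f(-1, -3) = 0, so P lies on C.
Step 2: partial derivatives
  f_x(x, y) = -6*x**2 - 2*x*y + 4*x - 2*y**2 - 2, f_y(x, y) = -x**2 - 4*x*y + 2*y + 1.
  f_x(P) = -36, f_y(P) = -18 (gradient nonzero, so P is smooth).
Step 3: tangent line at P: -36·(x − -1) + -18·(y − -3) = 0.
Expanding: -36*x - 18*y - 90 = 0.


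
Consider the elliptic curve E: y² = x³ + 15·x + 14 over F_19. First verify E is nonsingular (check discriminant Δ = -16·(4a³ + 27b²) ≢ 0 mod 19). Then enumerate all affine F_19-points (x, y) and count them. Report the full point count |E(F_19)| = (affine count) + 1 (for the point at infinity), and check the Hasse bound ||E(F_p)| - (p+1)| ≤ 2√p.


Affine points = {(1, 7), (1, 12), (4, 9), (4, 10), (5, 9), (5, 10), (6, 4), (6, 15), (7, 5), (7, 14), (8, 0), (9, 2), (9, 17), (10, 9), (10, 10), (11, 3), (11, 16), (14, 2), (14, 17), (15, 2), (15, 17), (18, 6), (18, 13)}; affine count = 23; |E(F_19)| = 24.

Discriminant check: Δ ∝ 4a³ + 27b² = 4·15³ + 27·14² = 4·3375 + 27·196 ≡ 1 (mod 19). Nonzero ⇒ E is nonsingular.
For each x ∈ F_19, compute rhs = x³ + 15·x + 14 mod 19, then count y ∈ F_19 with y² ≡ rhs.
  x = 0: rhs = 14, matching y values: none (0 points).
  x = 1: rhs = 11, matching y values: 7, 12 (2 points).
  x = 2: rhs = 14, matching y values: none (0 points).
  x = 3: rhs = 10, matching y values: none (0 points).
  x = 4: rhs = 5, matching y values: 9, 10 (2 points).
  x = 5: rhs = 5, matching y values: 9, 10 (2 points).
  x = 6: rhs = 16, matching y values: 4, 15 (2 points).
  x = 7: rhs = 6, matching y values: 5, 14 (2 points).
  x = 8: rhs = 0, matching y values: 0 (1 points).
  x = 9: rhs = 4, matching y values: 2, 17 (2 points).
  x = 10: rhs = 5, matching y values: 9, 10 (2 points).
  x = 11: rhs = 9, matching y values: 3, 16 (2 points).
  x = 12: rhs = 3, matching y values: none (0 points).
  x = 13: rhs = 12, matching y values: none (0 points).
  x = 14: rhs = 4, matching y values: 2, 17 (2 points).
  x = 15: rhs = 4, matching y values: 2, 17 (2 points).
  x = 16: rhs = 18, matching y values: none (0 points).
  x = 17: rhs = 14, matching y values: none (0 points).
  x = 18: rhs = 17, matching y values: 6, 13 (2 points).
Total affine count: 23.
Full point count |E(F_19)| = 23 + 1 = 24.
Hasse bound: |24 − (19+1)| = |4| = 4 ≤ 2√19 ≈ 8.7178 ✓.


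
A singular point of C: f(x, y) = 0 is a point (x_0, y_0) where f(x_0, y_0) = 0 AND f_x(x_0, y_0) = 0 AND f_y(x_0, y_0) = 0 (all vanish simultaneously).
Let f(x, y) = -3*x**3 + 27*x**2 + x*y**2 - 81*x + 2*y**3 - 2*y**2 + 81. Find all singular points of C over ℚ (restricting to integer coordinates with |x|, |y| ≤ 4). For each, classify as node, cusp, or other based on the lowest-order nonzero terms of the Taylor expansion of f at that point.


Singular points: {(3, 0)}; classification: cusp.

Compute partial derivatives:
  f_x = -9*x**2 + 54*x + y**2 - 81.
  f_y = 2*x*y + 6*y**2 - 4*y.
Scan x_0 ∈ {−4, ..., 4}. For each x_0, f_y(x_0, y) is a polynomial in y; find its integer roots y ∈ {−4, ..., 4}, then test f_x and f at those candidates.
  x = -4: f_y(-4, y) = 6*y**2 - 12*y; vanishes at y ∈ {0, 2}. (-4, 0): f_x = -441 ≠ 0; (-4, 2): f_x = -437 ≠ 0.
  x = -3: f_y(-3, y) = 6*y**2 - 10*y; vanishes at y ∈ {0}. (-3, 0): f_x = -324 ≠ 0.
  x = -2: f_y(-2, y) = 6*y**2 - 8*y; vanishes at y ∈ {0}. (-2, 0): f_x = -225 ≠ 0.
  x = -1: f_y(-1, y) = 6*y**2 - 6*y; vanishes at y ∈ {0, 1}. (-1, 0): f_x = -144 ≠ 0; (-1, 1): f_x = -143 ≠ 0.
  x = 0: f_y(0, y) = 6*y**2 - 4*y; vanishes at y ∈ {0}. (0, 0): f_x = -81 ≠ 0.
  x = 1: f_y(1, y) = 6*y**2 - 2*y; vanishes at y ∈ {0}. (1, 0): f_x = -36 ≠ 0.
  x = 2: f_y(2, y) = 6*y**2; vanishes at y ∈ {0}. (2, 0): f_x = -9 ≠ 0.
  x = 3: f_y(3, y) = 6*y**2 + 2*y; vanishes at y ∈ {0}. (3, 0): f_x = 0, f = 0 — SINGULAR.
  x = 4: f_y(4, y) = 6*y**2 + 4*y; vanishes at y ∈ {0}. (4, 0): f_x = -9 ≠ 0.
Only singular point on the grid: (3, 0).
Classify: substitute x = 3 + u, y = 0 + v and expand: f = -3*u**3 + u*v**2 + 2*v**3 + v**2.
No constant or linear terms (consistent with a singular point). Quadratic part: v**2. Cubic part: -3*u**3 + u*v**2 + 2*v**3.
The quadratic part v**2 is a perfect square, so there is a single (double) tangent line v = 0, i.e. y = 0. Restricting the cubic part to that line (v = 0) leaves -3*u**3 ≠ 0, so f is not divisible by v and the branch is v² ≈ 3*u**3 to lowest order — this is a cusp.
Classification: cusp.


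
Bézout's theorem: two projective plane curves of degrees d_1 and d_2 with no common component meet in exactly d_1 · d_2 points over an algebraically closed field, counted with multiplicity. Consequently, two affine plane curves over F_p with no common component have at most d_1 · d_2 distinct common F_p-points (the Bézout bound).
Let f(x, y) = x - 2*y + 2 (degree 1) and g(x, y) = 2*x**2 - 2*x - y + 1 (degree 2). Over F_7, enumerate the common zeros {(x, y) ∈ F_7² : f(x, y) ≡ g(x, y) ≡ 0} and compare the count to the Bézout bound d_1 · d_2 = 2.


Common zeros: {(0, 1), (3, 6)}; count = 2; Bézout bound = 2.

deg(f) = 1, deg(g) = 2, so Bézout bound = 2.
Scan x ∈ F_7. For each x, list the y ∈ F_7 with f(x, y) ≡ 0 and those with g(x, y) ≡ 0 (mod 7); the common zeros in that column are the intersection.
  x = 0: f ≡ 0 at y ∈ {1}; g ≡ 0 at y ∈ {1}; common: {1}.
  x = 1: f ≡ 0 at y ∈ {5}; g ≡ 0 at y ∈ {1}; common: ∅.
  x = 2: f ≡ 0 at y ∈ {2}; g ≡ 0 at y ∈ {5}; common: ∅.
  x = 3: f ≡ 0 at y ∈ {6}; g ≡ 0 at y ∈ {6}; common: {6}.
  x = 4: f ≡ 0 at y ∈ {3}; g ≡ 0 at y ∈ {4}; common: ∅.
  x = 5: f ≡ 0 at y ∈ {0}; g ≡ 0 at y ∈ {6}; common: ∅.
  x = 6: f ≡ 0 at y ∈ {4}; g ≡ 0 at y ∈ {5}; common: ∅.
Collecting: common zeros = {(0, 1), (3, 6)}, so the count is 2.
Comparison with the Bézout bound: 2 ≤ 2 = deg(f)·deg(g), as expected for curves with no common component (the bound is attained).


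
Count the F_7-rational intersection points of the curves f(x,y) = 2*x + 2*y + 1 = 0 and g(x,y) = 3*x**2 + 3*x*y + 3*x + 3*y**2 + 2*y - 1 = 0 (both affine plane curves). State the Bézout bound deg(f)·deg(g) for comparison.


Common zeros: {(2, 1), (3, 0)}; count = 2; Bézout bound = 2.

deg(f) = 1, deg(g) = 2, so Bézout bound = 2.
Scan x ∈ F_7. For each x, list the y ∈ F_7 with f(x, y) ≡ 0 and those with g(x, y) ≡ 0 (mod 7); the common zeros in that column are the intersection.
  x = 0: f ≡ 0 at y ∈ {3}; g ≡ 0 at y ∈ {5, 6}; common: ∅.
  x = 1: f ≡ 0 at y ∈ {2}; g ≡ 0 at y ∈ {5}; common: ∅.
  x = 2: f ≡ 0 at y ∈ {1}; g ≡ 0 at y ∈ {1}; common: {1}.
  x = 3: f ≡ 0 at y ∈ {0}; g ≡ 0 at y ∈ {0, 1}; common: {0}.
  x = 4: f ≡ 0 at y ∈ {6}; g ≡ 0 at y ∈ ∅; common: ∅.
  x = 5: f ≡ 0 at y ∈ {5}; g ≡ 0 at y ∈ ∅; common: ∅.
  x = 6: f ≡ 0 at y ∈ {4}; g ≡ 0 at y ∈ ∅; common: ∅.
Collecting: common zeros = {(2, 1), (3, 0)}, so the count is 2.
Comparison with the Bézout bound: 2 ≤ 2 = deg(f)·deg(g), as expected for curves with no common component (the bound is attained).
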